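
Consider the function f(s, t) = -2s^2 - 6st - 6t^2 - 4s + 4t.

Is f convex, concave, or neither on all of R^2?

f is quadratic, so its Hessian is the constant matrix H = [[-4, -6], [-6, -12]].
det(H) = 12, tr(H) = -16.
det(H) > 0 and tr(H) < 0, so H is negative definite everywhere: concave.

concave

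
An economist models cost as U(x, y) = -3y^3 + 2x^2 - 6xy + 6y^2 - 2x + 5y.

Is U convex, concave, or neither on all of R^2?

The term -3y^3 is cubic, so the Hessian is not constant.
∂²U/∂y² = -18y + 12, which takes both signs as y varies (negative for sufficiently large y). A diagonal entry of the Hessian changing sign means the Hessian is neither positive- nor negative-semidefinite on all of R^2.

neither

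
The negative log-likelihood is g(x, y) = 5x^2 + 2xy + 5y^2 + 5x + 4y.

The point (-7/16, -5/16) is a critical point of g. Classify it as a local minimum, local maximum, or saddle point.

The Hessian of g is constant: H = [[10, 2], [2, 10]].
det(H) = 10·10 − 2² = 96.
det(H) > 0 and tr(H) = 20 > 0, so H is positive definite and the point is a local minimum.

local minimum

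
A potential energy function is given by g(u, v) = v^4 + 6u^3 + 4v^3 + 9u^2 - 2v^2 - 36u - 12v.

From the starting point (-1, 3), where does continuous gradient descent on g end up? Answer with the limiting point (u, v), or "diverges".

(1, 1)

g is separable, so gradient descent decouples: u follows -∂g/∂u, v follows -∂g/∂v.
∂g/∂u = 18(u - 1)(u + 2); at u=-1 this is -36, so u increases.
∂g/∂v = 4(v - 1)(v + 1)(v + 3); at v=3 this is 192, so v decreases.
u converges to its nearest critical value 1 (a local min of the u-part); v converges to 1. The iterate converges to (1, 1).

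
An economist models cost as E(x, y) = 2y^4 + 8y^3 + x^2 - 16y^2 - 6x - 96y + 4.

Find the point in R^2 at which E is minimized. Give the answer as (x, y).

(3, 2)

E(x,y) separates as P(x) + Q(y) + 4, so its minimum is min P + min Q + 4.
P'(x) = 2x - 6 vanishes at x ∈ {3}; Q'(y) = 8(y - 2)(y + 2)(y + 3) vanishes at y ∈ {-3, -2, 2}.
Local minima of P (where P''>0): P(3)=-9. Local minima of Q: Q(-3)=90, Q(2)=-160.
So the global minimum of E is P(3) + Q(2) + 4 = -9 − 160 + 4 = -165, attained at (3, 2).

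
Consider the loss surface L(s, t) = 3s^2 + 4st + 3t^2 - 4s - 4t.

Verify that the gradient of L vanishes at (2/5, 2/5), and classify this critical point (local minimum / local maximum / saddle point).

local minimum

∇L = (6s + 4t - 4, 4s + 6t - 4); substituting (2/5, 2/5) gives ∇L = (0, 0), so (2/5, 2/5) is indeed a critical point.
The Hessian of L is constant: H = [[6, 4], [4, 6]].
det(H) = 6·6 − 4² = 20.
det(H) > 0 and tr(H) = 12 > 0, so H is positive definite and the point is a local minimum.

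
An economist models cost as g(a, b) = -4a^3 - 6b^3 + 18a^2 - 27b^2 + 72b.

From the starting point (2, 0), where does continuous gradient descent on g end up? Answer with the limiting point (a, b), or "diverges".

(0, -4)

g is separable, so gradient descent decouples: a follows -∂g/∂a, b follows -∂g/∂b.
∂g/∂a = -12a(a - 3); at a=2 this is 24, so a decreases.
∂g/∂b = -18(b - 1)(b + 4); at b=0 this is 72, so b decreases.
a converges to its nearest critical value 0 (a local min of the a-part); b converges to -4. The iterate converges to (0, -4).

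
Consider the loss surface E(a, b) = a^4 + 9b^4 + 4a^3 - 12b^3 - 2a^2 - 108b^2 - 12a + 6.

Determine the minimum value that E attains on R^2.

-570

E(a,b) separates as P(a) + Q(b) + 6, so its minimum is min P + min Q + 6.
P'(a) = 4(a - 1)(a + 1)(a + 3) vanishes at a ∈ {-3, -1, 1}; Q'(b) = 36b(b - 3)(b + 2) vanishes at b ∈ {-2, 0, 3}.
Local minima of P (where P''>0): P(-3)=-9, P(1)=-9. Local minima of Q: Q(-2)=-192, Q(3)=-567.
So the global minimum of E is P(-3) + Q(3) + 6 = -9 − 567 + 6 = -570, attained at (-3, 3).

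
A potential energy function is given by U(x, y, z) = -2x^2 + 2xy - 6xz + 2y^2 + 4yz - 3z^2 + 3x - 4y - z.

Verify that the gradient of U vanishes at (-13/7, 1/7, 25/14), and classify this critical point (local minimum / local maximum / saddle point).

saddle point

∇U = (-4x + 2y - 6z + 3, 2x + 4y + 4z - 4, -6x + 4y - 6z - 1); substituting (-13/7, 1/7, 25/14) gives ∇U = (0, 0, 0), so (-13/7, 1/7, 25/14) is indeed a critical point.
The Hessian is constant: H = [[-4, 2, -6], [2, 4, 4], [-6, 4, -6]].
Leading principal minors: Δ₁ = -4, Δ₂ = -20, Δ₃ = -56.
The minors fit neither the all-positive nor the alternating-sign pattern, so H is indefinite: a saddle point.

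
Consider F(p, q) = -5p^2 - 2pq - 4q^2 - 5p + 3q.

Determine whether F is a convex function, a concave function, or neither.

concave

F is quadratic, so its Hessian is the constant matrix H = [[-10, -2], [-2, -8]].
det(H) = 76, tr(H) = -18.
det(H) > 0 and tr(H) < 0, so H is negative definite everywhere: concave.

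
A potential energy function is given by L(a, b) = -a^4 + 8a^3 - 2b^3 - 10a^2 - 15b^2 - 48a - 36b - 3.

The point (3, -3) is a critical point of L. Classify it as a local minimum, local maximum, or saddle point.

local minimum

The mixed partial ∂²L/∂a∂b is 0, so the Hessian at any point is diag(L_aa, L_bb) = diag(4(-3a^2 + 12a - 5), -6(2b + 5)).
At (3, -3): H = diag(16, 6).
Both eigenvalues are positive, so H is positive definite: a local minimum.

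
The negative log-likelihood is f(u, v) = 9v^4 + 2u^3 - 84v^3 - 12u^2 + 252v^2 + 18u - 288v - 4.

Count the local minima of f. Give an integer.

f separates as a function of u plus a function of v, so ∇f=0 decouples.
∂f/∂u = 6(u - 3)(u - 1) = 0 at u ∈ {1, 3}; ∂f/∂v = 36(v - 4)(v - 2)(v - 1) = 0 at v ∈ {1, 2, 4}.
The Hessian is diagonal: diag(f_uu, f_vv). Second derivatives: f_uu(1)=-12, f_uu(3)=12; f_vv(1)=108, f_vv(2)=-72, f_vv(4)=216.
Local minima occur where both diagonal entries positive: (3, 1), (3, 4). Count: 2.

2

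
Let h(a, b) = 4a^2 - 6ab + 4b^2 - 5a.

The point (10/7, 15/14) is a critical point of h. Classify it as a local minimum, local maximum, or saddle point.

The Hessian of h is constant: H = [[8, -6], [-6, 8]].
det(H) = 8·8 − (-6)² = 28.
det(H) > 0 and tr(H) = 16 > 0, so H is positive definite and the point is a local minimum.

local minimum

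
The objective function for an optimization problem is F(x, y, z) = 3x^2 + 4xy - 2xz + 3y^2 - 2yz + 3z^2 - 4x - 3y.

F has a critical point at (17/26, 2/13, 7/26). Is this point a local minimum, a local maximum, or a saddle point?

local minimum

The Hessian is constant: H = [[6, 4, -2], [4, 6, -2], [-2, -2, 6]].
Leading principal minors: Δ₁ = 6, Δ₂ = 20, Δ₃ = 104.
All leading minors are positive, so H is positive definite: a local minimum.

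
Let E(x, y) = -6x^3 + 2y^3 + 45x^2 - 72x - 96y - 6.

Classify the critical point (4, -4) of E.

The mixed partial ∂²E/∂x∂y is 0, so the Hessian at any point is diag(E_xx, E_yy) = diag(18(-2x + 5), 12y).
At (4, -4): H = diag(-54, -48).
Both eigenvalues are negative, so H is negative definite: a local maximum.

local maximum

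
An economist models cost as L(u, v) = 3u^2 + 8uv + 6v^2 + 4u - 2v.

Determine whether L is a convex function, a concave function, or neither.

L is quadratic, so its Hessian is the constant matrix H = [[6, 8], [8, 12]].
det(H) = 8, tr(H) = 18.
det(H) > 0 and tr(H) > 0, so H is positive definite everywhere: convex.

convex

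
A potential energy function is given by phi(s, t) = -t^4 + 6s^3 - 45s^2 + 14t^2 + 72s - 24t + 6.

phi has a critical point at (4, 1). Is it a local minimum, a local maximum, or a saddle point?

local minimum

The mixed partial ∂²phi/∂s∂t is 0, so the Hessian at any point is diag(phi_ss, phi_tt) = diag(18(2s - 5), 4(-3t^2 + 7)).
At (4, 1): H = diag(54, 16).
Both eigenvalues are positive, so H is positive definite: a local minimum.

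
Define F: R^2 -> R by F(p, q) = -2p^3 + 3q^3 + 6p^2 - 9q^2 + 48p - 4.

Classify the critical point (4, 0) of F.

The mixed partial ∂²F/∂p∂q is 0, so the Hessian at any point is diag(F_pp, F_qq) = diag(12(-p + 1), 18(q - 1)).
At (4, 0): H = diag(-36, -18).
Both eigenvalues are negative, so H is negative definite: a local maximum.

local maximum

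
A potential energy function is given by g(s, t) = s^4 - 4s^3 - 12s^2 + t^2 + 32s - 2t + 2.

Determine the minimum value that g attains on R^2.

g(s,t) separates as P(s) + Q(t) + 2, so its minimum is min P + min Q + 2.
P'(s) = 4(s - 4)(s - 1)(s + 2) vanishes at s ∈ {-2, 1, 4}; Q'(t) = 2(t - 1) vanishes at t ∈ {1}.
Local minima of P (where P''>0): P(-2)=-64, P(4)=-64. Local minima of Q: Q(1)=-1.
So the global minimum of g is P(-2) + Q(1) + 2 = -64 − 1 + 2 = -63, attained at (-2, 1).

-63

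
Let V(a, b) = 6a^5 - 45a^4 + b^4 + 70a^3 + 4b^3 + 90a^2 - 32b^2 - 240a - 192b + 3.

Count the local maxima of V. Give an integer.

2

V separates as a function of a plus a function of b, so ∇V=0 decouples.
∂V/∂a = 30(a - 4)(a - 2)(a - 1)(a + 1) = 0 at a ∈ {-1, 1, 2, 4}; ∂V/∂b = 4(b - 4)(b + 3)(b + 4) = 0 at b ∈ {-4, -3, 4}.
The Hessian is diagonal: diag(V_aa, V_bb). Second derivatives: V_aa(-1)=-900, V_aa(1)=180, V_aa(2)=-180, V_aa(4)=900; V_bb(-4)=32, V_bb(-3)=-28, V_bb(4)=224.
Local maxima occur where both diagonal entries negative: (-1, -3), (2, -3). Count: 2.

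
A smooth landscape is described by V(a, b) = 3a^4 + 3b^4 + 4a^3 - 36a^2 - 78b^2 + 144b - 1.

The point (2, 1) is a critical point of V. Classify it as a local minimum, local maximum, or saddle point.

The mixed partial ∂²V/∂a∂b is 0, so the Hessian at any point is diag(V_aa, V_bb) = diag(12(3a^2 + 2a - 6), 12(3b^2 - 13)).
At (2, 1): H = diag(120, -120).
The eigenvalues have opposite signs, so H is indefinite: a saddle point.

saddle point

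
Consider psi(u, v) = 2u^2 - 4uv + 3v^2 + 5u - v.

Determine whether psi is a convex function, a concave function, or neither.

psi is quadratic, so its Hessian is the constant matrix H = [[4, -4], [-4, 6]].
det(H) = 8, tr(H) = 10.
det(H) > 0 and tr(H) > 0, so H is positive definite everywhere: convex.

convex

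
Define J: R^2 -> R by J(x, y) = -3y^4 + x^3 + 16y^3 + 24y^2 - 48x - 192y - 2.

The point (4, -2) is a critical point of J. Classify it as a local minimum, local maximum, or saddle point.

The mixed partial ∂²J/∂x∂y is 0, so the Hessian at any point is diag(J_xx, J_yy) = diag(6x, 12(-3y^2 + 8y + 4)).
At (4, -2): H = diag(24, -288).
The eigenvalues have opposite signs, so H is indefinite: a saddle point.

saddle point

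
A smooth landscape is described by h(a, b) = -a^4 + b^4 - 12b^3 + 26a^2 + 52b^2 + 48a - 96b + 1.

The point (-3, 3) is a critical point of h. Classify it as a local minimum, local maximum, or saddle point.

The mixed partial ∂²h/∂a∂b is 0, so the Hessian at any point is diag(h_aa, h_bb) = diag(4(-3a^2 + 13), 4(3b^2 - 18b + 26)).
At (-3, 3): H = diag(-56, -4).
Both eigenvalues are negative, so H is negative definite: a local maximum.

local maximum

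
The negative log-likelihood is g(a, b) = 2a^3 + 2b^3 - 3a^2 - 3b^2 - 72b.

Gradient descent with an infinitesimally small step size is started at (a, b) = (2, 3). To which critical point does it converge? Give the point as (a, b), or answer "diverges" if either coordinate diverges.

(1, 4)

g is separable, so gradient descent decouples: a follows -∂g/∂a, b follows -∂g/∂b.
∂g/∂a = 6a(a - 1); at a=2 this is 12, so a decreases.
∂g/∂b = 6(b - 4)(b + 3); at b=3 this is -36, so b increases.
a converges to its nearest critical value 1 (a local min of the a-part); b converges to 4. The iterate converges to (1, 4).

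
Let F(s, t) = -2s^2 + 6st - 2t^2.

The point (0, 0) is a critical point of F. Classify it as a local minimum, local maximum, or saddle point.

The Hessian of F is constant: H = [[-4, 6], [6, -4]].
det(H) = (-4)·(-4) − 6² = -20.
Since det(H) < 0, H is indefinite and the critical point is a saddle point.

saddle point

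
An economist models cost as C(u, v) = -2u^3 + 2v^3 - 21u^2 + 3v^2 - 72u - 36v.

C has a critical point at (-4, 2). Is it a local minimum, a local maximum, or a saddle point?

The mixed partial ∂²C/∂u∂v is 0, so the Hessian at any point is diag(C_uu, C_vv) = diag(-6(2u + 7), 6(2v + 1)).
At (-4, 2): H = diag(6, 30).
Both eigenvalues are positive, so H is positive definite: a local minimum.

local minimum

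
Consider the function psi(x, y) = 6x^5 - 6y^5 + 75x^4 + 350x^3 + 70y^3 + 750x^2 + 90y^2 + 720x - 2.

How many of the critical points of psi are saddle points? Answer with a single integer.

8

psi separates as a function of x plus a function of y, so ∇psi=0 decouples.
∂psi/∂x = 30(x + 1)(x + 2)(x + 3)(x + 4) = 0 at x ∈ {-4, -3, -2, -1}; ∂psi/∂y = -30y(y - 3)(y + 1)(y + 2) = 0 at y ∈ {-2, -1, 0, 3}.
The Hessian is diagonal: diag(psi_xx, psi_yy). Second derivatives: psi_xx(-4)=-180, psi_xx(-3)=60, psi_xx(-2)=-60, psi_xx(-1)=180; psi_yy(-2)=300, psi_yy(-1)=-120, psi_yy(0)=180, psi_yy(3)=-1800.
Saddle points occur where the two diagonal entries have opposite signs: (-4, -2), (-4, 0), (-3, -1), (-3, 3), (-2, -2), (-2, 0), (-1, -1), (-1, 3). Count: 8.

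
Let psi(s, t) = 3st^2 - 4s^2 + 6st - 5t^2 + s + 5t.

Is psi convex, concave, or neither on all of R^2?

The term 3st^2 is cubic, so the Hessian is not constant.
∂²psi/∂t² = 6s - 10, which takes both signs as s varies (negative for sufficiently negative s). A diagonal entry of the Hessian changing sign means the Hessian is neither positive- nor negative-semidefinite on all of R^2.

neither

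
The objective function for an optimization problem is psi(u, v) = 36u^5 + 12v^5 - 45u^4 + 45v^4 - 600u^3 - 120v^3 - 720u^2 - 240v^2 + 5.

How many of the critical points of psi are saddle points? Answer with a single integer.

psi separates as a function of u plus a function of v, so ∇psi=0 decouples.
∂psi/∂u = 180u(u - 4)(u + 1)(u + 2) = 0 at u ∈ {-2, -1, 0, 4}; ∂psi/∂v = 60v(v - 2)(v + 1)(v + 4) = 0 at v ∈ {-4, -1, 0, 2}.
The Hessian is diagonal: diag(psi_uu, psi_vv). Second derivatives: psi_uu(-2)=-2160, psi_uu(-1)=900, psi_uu(0)=-1440, psi_uu(4)=21600; psi_vv(-4)=-4320, psi_vv(-1)=540, psi_vv(0)=-480, psi_vv(2)=2160.
Saddle points occur where the two diagonal entries have opposite signs: (-2, -1), (-2, 2), (-1, -4), (-1, 0), (0, -1), (0, 2), (4, -4), (4, 0). Count: 8.

8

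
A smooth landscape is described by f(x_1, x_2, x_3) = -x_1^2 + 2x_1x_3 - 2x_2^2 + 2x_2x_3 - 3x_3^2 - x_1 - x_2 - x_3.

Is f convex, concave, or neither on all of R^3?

f is quadratic, so its Hessian is the constant matrix H = [[-2, 0, 2], [0, -4, 2], [2, 2, -6]].
Leading principal minors: -2, 8, -24.
Signs alternate −, +, − ⇒ H ≺ 0 ⇒ concave.

concave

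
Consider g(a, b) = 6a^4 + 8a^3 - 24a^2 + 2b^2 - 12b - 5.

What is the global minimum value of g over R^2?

g(a,b) separates as P(a) + Q(b) − 5, so its minimum is min P + min Q − 5.
P'(a) = 24a(a - 1)(a + 2) vanishes at a ∈ {-2, 0, 1}; Q'(b) = 4b - 12 vanishes at b ∈ {3}.
Local minima of P (where P''>0): P(-2)=-64, P(1)=-10. Local minima of Q: Q(3)=-18.
So the global minimum of g is P(-2) + Q(3) − 5 = -64 − 18 − 5 = -87, attained at (-2, 3).

-87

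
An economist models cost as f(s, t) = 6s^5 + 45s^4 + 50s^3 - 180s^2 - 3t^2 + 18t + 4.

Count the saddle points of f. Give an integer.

f separates as a function of s plus a function of t, so ∇f=0 decouples.
∂f/∂s = 30s(s - 1)(s + 3)(s + 4) = 0 at s ∈ {-4, -3, 0, 1}; ∂f/∂t = -6(t - 3) = 0 at t ∈ {3}.
The Hessian is diagonal: diag(f_ss, f_tt). Second derivatives: f_ss(-4)=-600, f_ss(-3)=360, f_ss(0)=-360, f_ss(1)=600; f_tt(3)=-6.
Saddle points occur where the two diagonal entries have opposite signs: (-3, 3), (1, 3). Count: 2.

2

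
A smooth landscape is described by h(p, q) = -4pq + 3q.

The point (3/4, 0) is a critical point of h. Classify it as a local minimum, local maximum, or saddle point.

The Hessian of h is constant: H = [[0, -4], [-4, 0]].
det(H) = 0·0 − (-4)² = -16.
Since det(H) < 0, H is indefinite and the critical point is a saddle point.

saddle point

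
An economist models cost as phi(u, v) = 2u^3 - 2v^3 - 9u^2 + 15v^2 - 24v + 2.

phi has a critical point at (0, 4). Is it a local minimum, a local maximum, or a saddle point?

local maximum

The mixed partial ∂²phi/∂u∂v is 0, so the Hessian at any point is diag(phi_uu, phi_vv) = diag(6(2u - 3), 6(-2v + 5)).
At (0, 4): H = diag(-18, -18).
Both eigenvalues are negative, so H is negative definite: a local maximum.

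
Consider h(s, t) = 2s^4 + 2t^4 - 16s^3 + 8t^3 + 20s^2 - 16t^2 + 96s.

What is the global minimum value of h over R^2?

h(s,t) separates as P(s) + Q(t), so its minimum is min P + min Q.
P'(s) = 8(s - 4)(s - 3)(s + 1) vanishes at s ∈ {-1, 3, 4}; Q'(t) = 8t(t - 1)(t + 4) vanishes at t ∈ {-4, 0, 1}.
Local minima of P (where P''>0): P(-1)=-58, P(4)=192. Local minima of Q: Q(-4)=-256, Q(1)=-6.
So the global minimum of h is P(-1) + Q(-4) = -58 − 256 = -314, attained at (-1, -4).

-314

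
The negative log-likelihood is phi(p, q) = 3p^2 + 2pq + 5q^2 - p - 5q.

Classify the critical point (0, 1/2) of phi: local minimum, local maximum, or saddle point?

The Hessian of phi is constant: H = [[6, 2], [2, 10]].
det(H) = 6·10 − 2² = 56.
det(H) > 0 and tr(H) = 16 > 0, so H is positive definite and the point is a local minimum.

local minimum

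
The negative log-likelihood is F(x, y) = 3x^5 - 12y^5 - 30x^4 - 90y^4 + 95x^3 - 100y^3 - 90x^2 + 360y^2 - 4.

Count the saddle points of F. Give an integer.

8

F separates as a function of x plus a function of y, so ∇F=0 decouples.
∂F/∂x = 15x(x - 4)(x - 3)(x - 1) = 0 at x ∈ {0, 1, 3, 4}; ∂F/∂y = -60y(y - 1)(y + 3)(y + 4) = 0 at y ∈ {-4, -3, 0, 1}.
The Hessian is diagonal: diag(F_xx, F_yy). Second derivatives: F_xx(0)=-180, F_xx(1)=90, F_xx(3)=-90, F_xx(4)=180; F_yy(-4)=1200, F_yy(-3)=-720, F_yy(0)=720, F_yy(1)=-1200.
Saddle points occur where the two diagonal entries have opposite signs: (0, -4), (0, 0), (1, -3), (1, 1), (3, -4), (3, 0), (4, -3), (4, 1). Count: 8.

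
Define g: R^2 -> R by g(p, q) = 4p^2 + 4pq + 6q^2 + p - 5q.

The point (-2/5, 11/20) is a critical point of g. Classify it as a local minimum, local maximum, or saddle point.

local minimum

The Hessian of g is constant: H = [[8, 4], [4, 12]].
det(H) = 8·12 − 4² = 80.
det(H) > 0 and tr(H) = 20 > 0, so H is positive definite and the point is a local minimum.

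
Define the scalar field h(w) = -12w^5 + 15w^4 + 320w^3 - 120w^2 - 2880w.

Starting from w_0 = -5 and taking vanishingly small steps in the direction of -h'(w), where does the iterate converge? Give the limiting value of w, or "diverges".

h'(w) = -60(w - 4)(w - 2)(w + 2)(w + 3), so h'(-5) = -22680.
Gradient descent moves in the -h' direction, i.e. w is increasing.
The nearest critical point in that direction is w = -3, where h'' = 2100 > 0 (a local minimum). The iterate converges there.

-3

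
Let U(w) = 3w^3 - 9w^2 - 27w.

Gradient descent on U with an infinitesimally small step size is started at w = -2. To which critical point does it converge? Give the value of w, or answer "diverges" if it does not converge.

diverges

U'(w) = 9(w - 3)(w + 1), so U'(-2) = 45.
Gradient descent moves in the -U' direction, i.e. w is decreasing.
There is no critical point below w=-2, and U' keeps the same sign, so the iterate runs off to −∞.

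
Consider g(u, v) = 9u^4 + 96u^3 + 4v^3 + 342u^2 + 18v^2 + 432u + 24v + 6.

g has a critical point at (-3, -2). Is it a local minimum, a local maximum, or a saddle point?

The mixed partial ∂²g/∂u∂v is 0, so the Hessian at any point is diag(g_uu, g_vv) = diag(36(3u^2 + 16u + 19), 12(2v + 3)).
At (-3, -2): H = diag(-72, -12).
Both eigenvalues are negative, so H is negative definite: a local maximum.

local maximum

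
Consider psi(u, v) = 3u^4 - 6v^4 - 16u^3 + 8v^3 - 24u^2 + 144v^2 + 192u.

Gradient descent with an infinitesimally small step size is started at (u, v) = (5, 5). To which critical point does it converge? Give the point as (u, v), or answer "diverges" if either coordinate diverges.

psi is separable, so gradient descent decouples: u follows -∂psi/∂u, v follows -∂psi/∂v.
∂psi/∂u = 12(u - 4)(u - 2)(u + 2); at u=5 this is 252, so u decreases.
∂psi/∂v = -24v(v - 4)(v + 3); at v=5 this is -960, so v increases.
The v-coordinate has no critical point in that direction and runs off to infinity.

diverges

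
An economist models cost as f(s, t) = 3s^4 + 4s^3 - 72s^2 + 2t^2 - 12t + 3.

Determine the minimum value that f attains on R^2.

f(s,t) separates as P(s) + Q(t) + 3, so its minimum is min P + min Q + 3.
P'(s) = 12s(s - 3)(s + 4) vanishes at s ∈ {-4, 0, 3}; Q'(t) = 4(t - 3) vanishes at t ∈ {3}.
Local minima of P (where P''>0): P(-4)=-640, P(3)=-297. Local minima of Q: Q(3)=-18.
So the global minimum of f is P(-4) + Q(3) + 3 = -640 − 18 + 3 = -655, attained at (-4, 3).

-655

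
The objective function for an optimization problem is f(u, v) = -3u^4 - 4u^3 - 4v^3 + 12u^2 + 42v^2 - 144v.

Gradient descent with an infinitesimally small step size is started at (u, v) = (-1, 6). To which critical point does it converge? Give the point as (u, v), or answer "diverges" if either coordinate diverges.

diverges

f is separable, so gradient descent decouples: u follows -∂f/∂u, v follows -∂f/∂v.
∂f/∂u = -12u(u - 1)(u + 2); at u=-1 this is -24, so u increases.
∂f/∂v = -12(v - 4)(v - 3); at v=6 this is -72, so v increases.
The v-coordinate has no critical point in that direction and runs off to infinity.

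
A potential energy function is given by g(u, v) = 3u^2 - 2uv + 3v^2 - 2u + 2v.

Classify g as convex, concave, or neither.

g is quadratic, so its Hessian is the constant matrix H = [[6, -2], [-2, 6]].
det(H) = 32, tr(H) = 12.
det(H) > 0 and tr(H) > 0, so H is positive definite everywhere: convex.

convex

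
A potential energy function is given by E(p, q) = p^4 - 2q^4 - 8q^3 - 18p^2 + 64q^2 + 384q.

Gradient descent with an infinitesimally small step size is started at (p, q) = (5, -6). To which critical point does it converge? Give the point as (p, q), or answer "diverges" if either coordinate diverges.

E is separable, so gradient descent decouples: p follows -∂E/∂p, q follows -∂E/∂q.
∂E/∂p = 4p(p - 3)(p + 3); at p=5 this is 320, so p decreases.
∂E/∂q = -8(q - 4)(q + 3)(q + 4); at q=-6 this is 480, so q decreases.
The q-coordinate has no critical point in that direction and runs off to infinity.

diverges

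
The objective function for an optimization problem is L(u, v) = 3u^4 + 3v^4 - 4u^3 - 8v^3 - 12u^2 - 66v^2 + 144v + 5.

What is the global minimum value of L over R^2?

-594

L(u,v) separates as P(u) + Q(v) + 5, so its minimum is min P + min Q + 5.
P'(u) = 12u(u - 2)(u + 1) vanishes at u ∈ {-1, 0, 2}; Q'(v) = 12(v - 4)(v - 1)(v + 3) vanishes at v ∈ {-3, 1, 4}.
Local minima of P (where P''>0): P(-1)=-5, P(2)=-32. Local minima of Q: Q(-3)=-567, Q(4)=-224.
So the global minimum of L is P(2) + Q(-3) + 5 = -32 − 567 + 5 = -594, attained at (2, -3).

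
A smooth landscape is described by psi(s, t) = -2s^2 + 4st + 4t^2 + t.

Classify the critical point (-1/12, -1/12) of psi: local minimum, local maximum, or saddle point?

saddle point

The Hessian of psi is constant: H = [[-4, 4], [4, 8]].
det(H) = (-4)·8 − 4² = -48.
Since det(H) < 0, H is indefinite and the critical point is a saddle point.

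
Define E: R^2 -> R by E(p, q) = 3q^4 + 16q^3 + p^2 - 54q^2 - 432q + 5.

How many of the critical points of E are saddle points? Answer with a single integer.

E separates as a function of p plus a function of q, so ∇E=0 decouples.
∂E/∂p = 2p = 0 at p ∈ {0}; ∂E/∂q = 12(q - 3)(q + 3)(q + 4) = 0 at q ∈ {-4, -3, 3}.
The Hessian is diagonal: diag(E_pp, E_qq). Second derivatives: E_pp(0)=2; E_qq(-4)=84, E_qq(-3)=-72, E_qq(3)=504.
Saddle points occur where the two diagonal entries have opposite signs: (0, -3). Count: 1.

1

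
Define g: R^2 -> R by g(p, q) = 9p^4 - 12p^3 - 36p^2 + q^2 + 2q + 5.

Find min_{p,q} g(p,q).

-92

g(p,q) separates as A(p) + B(q) + 5, so its minimum is min A + min B + 5.
A'(p) = 36p(p - 2)(p + 1) vanishes at p ∈ {-1, 0, 2}; B'(q) = 2q + 2 vanishes at q ∈ {-1}.
Local minima of A (where A''>0): A(-1)=-15, A(2)=-96. Local minima of B: B(-1)=-1.
So the global minimum of g is A(2) + B(-1) + 5 = -96 − 1 + 5 = -92, attained at (2, -1).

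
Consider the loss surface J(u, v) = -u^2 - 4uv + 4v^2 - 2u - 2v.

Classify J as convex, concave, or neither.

neither

J is quadratic, so its Hessian is the constant matrix H = [[-2, -4], [-4, 8]].
det(H) = -32, tr(H) = 6.
det(H) < 0, so H is indefinite: neither convex nor concave.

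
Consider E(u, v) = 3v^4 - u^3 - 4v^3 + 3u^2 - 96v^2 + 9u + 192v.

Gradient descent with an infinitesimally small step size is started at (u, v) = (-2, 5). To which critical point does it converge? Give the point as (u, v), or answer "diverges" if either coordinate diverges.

E is separable, so gradient descent decouples: u follows -∂E/∂u, v follows -∂E/∂v.
∂E/∂u = -3(u - 3)(u + 1); at u=-2 this is -15, so u increases.
∂E/∂v = 12(v - 4)(v - 1)(v + 4); at v=5 this is 432, so v decreases.
u converges to its nearest critical value -1 (a local min of the u-part); v converges to 4. The iterate converges to (-1, 4).

(-1, 4)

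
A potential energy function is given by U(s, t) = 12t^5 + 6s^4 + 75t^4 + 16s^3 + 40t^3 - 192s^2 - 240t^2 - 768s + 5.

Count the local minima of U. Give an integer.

U separates as a function of s plus a function of t, so ∇U=0 decouples.
∂U/∂s = 24(s - 4)(s + 2)(s + 4) = 0 at s ∈ {-4, -2, 4}; ∂U/∂t = 60t(t - 1)(t + 2)(t + 4) = 0 at t ∈ {-4, -2, 0, 1}.
The Hessian is diagonal: diag(U_ss, U_tt). Second derivatives: U_ss(-4)=384, U_ss(-2)=-288, U_ss(4)=1152; U_tt(-4)=-2400, U_tt(-2)=720, U_tt(0)=-480, U_tt(1)=900.
Local minima occur where both diagonal entries positive: (-4, -2), (-4, 1), (4, -2), (4, 1). Count: 4.

4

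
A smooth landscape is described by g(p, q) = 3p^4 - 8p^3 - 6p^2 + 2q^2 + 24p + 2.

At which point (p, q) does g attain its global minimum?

g(p,q) separates as A(p) + B(q) + 2, so its minimum is min A + min B + 2.
A'(p) = 12(p - 2)(p - 1)(p + 1) vanishes at p ∈ {-1, 1, 2}; B'(q) = 4q vanishes at q ∈ {0}.
Local minima of A (where A''>0): A(-1)=-19, A(2)=8. Local minima of B: B(0)=0.
So the global minimum of g is A(-1) + B(0) + 2 = -19 + 0 + 2 = -17, attained at (-1, 0).

(-1, 0)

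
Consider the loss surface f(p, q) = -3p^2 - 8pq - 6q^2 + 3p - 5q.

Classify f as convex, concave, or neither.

concave

f is quadratic, so its Hessian is the constant matrix H = [[-6, -8], [-8, -12]].
det(H) = 8, tr(H) = -18.
det(H) > 0 and tr(H) < 0, so H is negative definite everywhere: concave.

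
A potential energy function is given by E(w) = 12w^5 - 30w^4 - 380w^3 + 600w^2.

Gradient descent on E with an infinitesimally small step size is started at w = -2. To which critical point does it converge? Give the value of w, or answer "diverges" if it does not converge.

0

E'(w) = 60w(w - 5)(w - 1)(w + 4), so E'(-2) = -5040.
Gradient descent moves in the -E' direction, i.e. w is increasing.
The nearest critical point in that direction is w = 0, where E'' = 1200 > 0 (a local minimum). The iterate converges there.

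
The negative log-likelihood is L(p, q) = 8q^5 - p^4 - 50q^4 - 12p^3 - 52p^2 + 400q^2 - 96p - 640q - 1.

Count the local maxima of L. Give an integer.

L separates as a function of p plus a function of q, so ∇L=0 decouples.
∂L/∂p = -4(p + 2)(p + 3)(p + 4) = 0 at p ∈ {-4, -3, -2}; ∂L/∂q = 40(q - 4)(q - 2)(q - 1)(q + 2) = 0 at q ∈ {-2, 1, 2, 4}.
The Hessian is diagonal: diag(L_pp, L_qq). Second derivatives: L_pp(-4)=-8, L_pp(-3)=4, L_pp(-2)=-8; L_qq(-2)=-2880, L_qq(1)=360, L_qq(2)=-320, L_qq(4)=1440.
Local maxima occur where both diagonal entries negative: (-4, -2), (-4, 2), (-2, -2), (-2, 2). Count: 4.

4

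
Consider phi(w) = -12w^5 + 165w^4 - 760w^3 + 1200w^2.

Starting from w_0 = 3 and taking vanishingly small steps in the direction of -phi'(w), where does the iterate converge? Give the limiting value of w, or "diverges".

4

phi'(w) = -60w(w - 5)(w - 4)(w - 2), so phi'(3) = -360.
Gradient descent moves in the -phi' direction, i.e. w is increasing.
The nearest critical point in that direction is w = 4, where phi'' = 480 > 0 (a local minimum). The iterate converges there.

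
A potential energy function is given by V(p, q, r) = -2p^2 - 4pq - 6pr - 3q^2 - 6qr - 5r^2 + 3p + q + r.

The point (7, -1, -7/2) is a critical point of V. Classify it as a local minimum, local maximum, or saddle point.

The Hessian is constant: H = [[-4, -4, -6], [-4, -6, -6], [-6, -6, -10]].
Leading principal minors: Δ₁ = -4, Δ₂ = 8, Δ₃ = -8.
The minors alternate sign starting negative (−, +, −), so H is negative definite: a local maximum.

local maximum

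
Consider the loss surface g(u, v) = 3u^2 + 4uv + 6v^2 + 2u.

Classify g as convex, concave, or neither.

g is quadratic, so its Hessian is the constant matrix H = [[6, 4], [4, 12]].
det(H) = 56, tr(H) = 18.
det(H) > 0 and tr(H) > 0, so H is positive definite everywhere: convex.

convex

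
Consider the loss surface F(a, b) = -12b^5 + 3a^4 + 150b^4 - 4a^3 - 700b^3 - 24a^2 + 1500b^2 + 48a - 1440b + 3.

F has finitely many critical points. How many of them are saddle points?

F separates as a function of a plus a function of b, so ∇F=0 decouples.
∂F/∂a = 12(a - 2)(a - 1)(a + 2) = 0 at a ∈ {-2, 1, 2}; ∂F/∂b = -60(b - 4)(b - 3)(b - 2)(b - 1) = 0 at b ∈ {1, 2, 3, 4}.
The Hessian is diagonal: diag(F_aa, F_bb). Second derivatives: F_aa(-2)=144, F_aa(1)=-36, F_aa(2)=48; F_bb(1)=360, F_bb(2)=-120, F_bb(3)=120, F_bb(4)=-360.
Saddle points occur where the two diagonal entries have opposite signs: (-2, 2), (-2, 4), (1, 1), (1, 3), (2, 2), (2, 4). Count: 6.

6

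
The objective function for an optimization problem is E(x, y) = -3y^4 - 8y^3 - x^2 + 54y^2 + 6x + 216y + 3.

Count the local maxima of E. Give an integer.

E separates as a function of x plus a function of y, so ∇E=0 decouples.
∂E/∂x = -2(x - 3) = 0 at x ∈ {3}; ∂E/∂y = -12(y - 3)(y + 2)(y + 3) = 0 at y ∈ {-3, -2, 3}.
The Hessian is diagonal: diag(E_xx, E_yy). Second derivatives: E_xx(3)=-2; E_yy(-3)=-72, E_yy(-2)=60, E_yy(3)=-360.
Local maxima occur where both diagonal entries negative: (3, -3), (3, 3). Count: 2.

2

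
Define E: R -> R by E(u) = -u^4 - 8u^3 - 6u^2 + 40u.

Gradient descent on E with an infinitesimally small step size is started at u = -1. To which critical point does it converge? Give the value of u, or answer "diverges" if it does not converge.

-2

E'(u) = -4(u - 1)(u + 2)(u + 5), so E'(-1) = 32.
Gradient descent moves in the -E' direction, i.e. u is decreasing.
The nearest critical point in that direction is u = -2, where E'' = 36 > 0 (a local minimum). The iterate converges there.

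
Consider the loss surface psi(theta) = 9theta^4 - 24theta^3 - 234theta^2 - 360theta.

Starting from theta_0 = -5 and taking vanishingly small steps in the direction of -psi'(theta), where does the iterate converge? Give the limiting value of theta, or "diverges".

-2

psi'(theta) = 36(theta - 5)(theta + 1)(theta + 2), so psi'(-5) = -4320.
Gradient descent moves in the -psi' direction, i.e. theta is increasing.
The nearest critical point in that direction is theta = -2, where psi'' = 252 > 0 (a local minimum). The iterate converges there.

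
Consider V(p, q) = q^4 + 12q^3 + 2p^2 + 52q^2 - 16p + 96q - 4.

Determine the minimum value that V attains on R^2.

-100

V(p,q) separates as A(p) + B(q) − 4, so its minimum is min A + min B − 4.
A'(p) = 4p - 16 vanishes at p ∈ {4}; B'(q) = 4(q + 2)(q + 3)(q + 4) vanishes at q ∈ {-4, -3, -2}.
Local minima of A (where A''>0): A(4)=-32. Local minima of B: B(-4)=-64, B(-2)=-64.
So the global minimum of V is A(4) + B(-4) − 4 = -32 − 64 − 4 = -100, attained at (4, -4).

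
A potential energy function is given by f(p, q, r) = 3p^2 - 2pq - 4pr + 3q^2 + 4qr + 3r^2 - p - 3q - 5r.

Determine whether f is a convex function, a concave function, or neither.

convex

f is quadratic, so its Hessian is the constant matrix H = [[6, -2, -4], [-2, 6, 4], [-4, 4, 6]].
Leading principal minors: 6, 32, 64.
All positive ⇒ H ≻ 0 ⇒ convex.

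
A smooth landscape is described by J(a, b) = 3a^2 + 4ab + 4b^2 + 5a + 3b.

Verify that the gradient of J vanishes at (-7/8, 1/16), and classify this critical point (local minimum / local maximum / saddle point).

∇J = (6a + 4b + 5, 4a + 8b + 3); substituting (-7/8, 1/16) gives ∇J = (0, 0), so (-7/8, 1/16) is indeed a critical point.
The Hessian of J is constant: H = [[6, 4], [4, 8]].
det(H) = 6·8 − 4² = 32.
det(H) > 0 and tr(H) = 14 > 0, so H is positive definite and the point is a local minimum.

local minimum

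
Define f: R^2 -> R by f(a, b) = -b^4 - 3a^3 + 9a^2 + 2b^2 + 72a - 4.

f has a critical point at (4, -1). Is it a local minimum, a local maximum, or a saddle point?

The mixed partial ∂²f/∂a∂b is 0, so the Hessian at any point is diag(f_aa, f_bb) = diag(18(-a + 1), 4(-3b^2 + 1)).
At (4, -1): H = diag(-54, -8).
Both eigenvalues are negative, so H is negative definite: a local maximum.

local maximum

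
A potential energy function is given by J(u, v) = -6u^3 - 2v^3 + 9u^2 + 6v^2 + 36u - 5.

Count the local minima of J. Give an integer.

J separates as a function of u plus a function of v, so ∇J=0 decouples.
∂J/∂u = -18(u - 2)(u + 1) = 0 at u ∈ {-1, 2}; ∂J/∂v = -6v(v - 2) = 0 at v ∈ {0, 2}.
The Hessian is diagonal: diag(J_uu, J_vv). Second derivatives: J_uu(-1)=54, J_uu(2)=-54; J_vv(0)=12, J_vv(2)=-12.
Local minima occur where both diagonal entries positive: (-1, 0). Count: 1.

1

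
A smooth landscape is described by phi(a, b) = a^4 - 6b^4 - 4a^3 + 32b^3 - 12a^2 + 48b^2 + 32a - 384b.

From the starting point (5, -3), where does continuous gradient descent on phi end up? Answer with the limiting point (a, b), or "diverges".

diverges

phi is separable, so gradient descent decouples: a follows -∂phi/∂a, b follows -∂phi/∂b.
∂phi/∂a = 4(a - 4)(a - 1)(a + 2); at a=5 this is 112, so a decreases.
∂phi/∂b = -24(b - 4)(b - 2)(b + 2); at b=-3 this is 840, so b decreases.
The b-coordinate has no critical point in that direction and runs off to infinity.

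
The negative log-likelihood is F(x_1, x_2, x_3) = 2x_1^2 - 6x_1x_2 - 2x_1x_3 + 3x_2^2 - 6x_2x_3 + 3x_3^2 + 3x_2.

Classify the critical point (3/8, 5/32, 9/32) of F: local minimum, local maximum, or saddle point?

saddle point

The Hessian is constant: H = [[4, -6, -2], [-6, 6, -6], [-2, -6, 6]].
Leading principal minors: Δ₁ = 4, Δ₂ = -12, Δ₃ = -384.
The minors fit neither the all-positive nor the alternating-sign pattern, so H is indefinite: a saddle point.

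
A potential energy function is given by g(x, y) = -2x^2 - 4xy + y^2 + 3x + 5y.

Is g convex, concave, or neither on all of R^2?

neither

g is quadratic, so its Hessian is the constant matrix H = [[-4, -4], [-4, 2]].
det(H) = -24, tr(H) = -2.
det(H) < 0, so H is indefinite: neither convex nor concave.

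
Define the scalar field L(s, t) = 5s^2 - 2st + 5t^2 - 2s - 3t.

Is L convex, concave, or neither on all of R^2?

L is quadratic, so its Hessian is the constant matrix H = [[10, -2], [-2, 10]].
det(H) = 96, tr(H) = 20.
det(H) > 0 and tr(H) > 0, so H is positive definite everywhere: convex.

convex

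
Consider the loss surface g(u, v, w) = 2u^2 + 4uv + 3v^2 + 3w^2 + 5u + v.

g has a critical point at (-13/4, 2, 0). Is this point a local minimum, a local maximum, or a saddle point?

The Hessian is constant: H = [[4, 4, 0], [4, 6, 0], [0, 0, 6]].
Leading principal minors: Δ₁ = 4, Δ₂ = 8, Δ₃ = 48.
All leading minors are positive, so H is positive definite: a local minimum.

local minimum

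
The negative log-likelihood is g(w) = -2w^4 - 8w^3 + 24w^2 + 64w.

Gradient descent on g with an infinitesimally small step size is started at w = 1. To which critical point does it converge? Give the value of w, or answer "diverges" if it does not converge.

-1

g'(w) = -8(w - 2)(w + 1)(w + 4), so g'(1) = 80.
Gradient descent moves in the -g' direction, i.e. w is decreasing.
The nearest critical point in that direction is w = -1, where g'' = 72 > 0 (a local minimum). The iterate converges there.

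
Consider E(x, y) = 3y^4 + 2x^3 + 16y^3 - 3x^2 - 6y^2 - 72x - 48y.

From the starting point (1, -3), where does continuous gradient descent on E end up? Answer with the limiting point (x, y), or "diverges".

E is separable, so gradient descent decouples: x follows -∂E/∂x, y follows -∂E/∂y.
∂E/∂x = 6(x - 4)(x + 3); at x=1 this is -72, so x increases.
∂E/∂y = 12(y - 1)(y + 1)(y + 4); at y=-3 this is 96, so y decreases.
x converges to its nearest critical value 4 (a local min of the x-part); y converges to -4. The iterate converges to (4, -4).

(4, -4)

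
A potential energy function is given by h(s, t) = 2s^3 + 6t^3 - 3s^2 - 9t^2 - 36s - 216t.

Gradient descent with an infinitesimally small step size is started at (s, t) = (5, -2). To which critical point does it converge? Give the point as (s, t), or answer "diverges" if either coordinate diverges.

h is separable, so gradient descent decouples: s follows -∂h/∂s, t follows -∂h/∂t.
∂h/∂s = 6(s - 3)(s + 2); at s=5 this is 84, so s decreases.
∂h/∂t = 18(t - 4)(t + 3); at t=-2 this is -108, so t increases.
s converges to its nearest critical value 3 (a local min of the s-part); t converges to 4. The iterate converges to (3, 4).

(3, 4)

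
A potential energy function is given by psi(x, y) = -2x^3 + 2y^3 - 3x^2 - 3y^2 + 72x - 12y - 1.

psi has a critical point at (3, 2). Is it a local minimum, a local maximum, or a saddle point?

The mixed partial ∂²psi/∂x∂y is 0, so the Hessian at any point is diag(psi_xx, psi_yy) = diag(-6(2x + 1), 6(2y - 1)).
At (3, 2): H = diag(-42, 18).
The eigenvalues have opposite signs, so H is indefinite: a saddle point.

saddle point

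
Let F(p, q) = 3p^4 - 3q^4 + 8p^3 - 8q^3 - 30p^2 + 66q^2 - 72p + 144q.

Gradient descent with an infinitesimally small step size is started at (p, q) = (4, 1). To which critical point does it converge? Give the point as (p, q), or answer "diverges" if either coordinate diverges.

(2, -1)

F is separable, so gradient descent decouples: p follows -∂F/∂p, q follows -∂F/∂q.
∂F/∂p = 12(p - 2)(p + 1)(p + 3); at p=4 this is 840, so p decreases.
∂F/∂q = -12(q - 3)(q + 1)(q + 4); at q=1 this is 240, so q decreases.
p converges to its nearest critical value 2 (a local min of the p-part); q converges to -1. The iterate converges to (2, -1).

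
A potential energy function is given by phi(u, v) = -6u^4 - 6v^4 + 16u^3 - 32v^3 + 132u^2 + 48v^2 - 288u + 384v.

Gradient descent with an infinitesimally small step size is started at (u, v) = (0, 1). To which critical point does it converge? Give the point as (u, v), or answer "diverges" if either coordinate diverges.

(1, -2)

phi is separable, so gradient descent decouples: u follows -∂phi/∂u, v follows -∂phi/∂v.
∂phi/∂u = -24(u - 4)(u - 1)(u + 3); at u=0 this is -288, so u increases.
∂phi/∂v = -24(v - 2)(v + 2)(v + 4); at v=1 this is 360, so v decreases.
u converges to its nearest critical value 1 (a local min of the u-part); v converges to -2. The iterate converges to (1, -2).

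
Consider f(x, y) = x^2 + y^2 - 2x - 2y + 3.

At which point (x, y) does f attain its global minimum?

f(x,y) separates as P(x) + Q(y) + 3, so its minimum is min P + min Q + 3.
P'(x) = 2x - 2 vanishes at x ∈ {1}; Q'(y) = 2y - 2 vanishes at y ∈ {1}.
Local minima of P (where P''>0): P(1)=-1. Local minima of Q: Q(1)=-1.
So the global minimum of f is P(1) + Q(1) + 3 = -1 − 1 + 3 = 1, attained at (1, 1).

(1, 1)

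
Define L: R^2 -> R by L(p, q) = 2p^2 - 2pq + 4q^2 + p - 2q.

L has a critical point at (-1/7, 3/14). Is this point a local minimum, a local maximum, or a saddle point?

The Hessian of L is constant: H = [[4, -2], [-2, 8]].
det(H) = 4·8 − (-2)² = 28.
det(H) > 0 and tr(H) = 12 > 0, so H is positive definite and the point is a local minimum.

local minimum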